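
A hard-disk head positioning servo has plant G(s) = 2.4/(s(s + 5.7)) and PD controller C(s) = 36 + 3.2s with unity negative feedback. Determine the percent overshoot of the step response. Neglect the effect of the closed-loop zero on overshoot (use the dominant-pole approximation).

Forward path: (36 + 3.2s)·2.4/(s(s+5.7)). The closed-loop characteristic equation is s² + (5.7 + 2.4·3.2)s + 2.4·36 = 0.
That is s² + 13.38s + 86.4 = 0, so ω_n = 9.295 rad/s and ζ = 13.38/(2·9.295) = 0.7197.
%OS = 100·exp(−πζ/√(1−ζ²)) = 3.85%.

3.85%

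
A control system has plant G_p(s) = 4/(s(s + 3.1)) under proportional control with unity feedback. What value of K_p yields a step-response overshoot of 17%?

K_p = 2.49

From %OS = 100·exp(−πζ/√(1−ζ²)) = 17%, ζ = −ln(0.17)/√(π²+ln²(0.17)) = 0.4913.
Characteristic equation s² + 3.1s + 4K_p = 0 gives ζ = 3.1/(2√(4K_p)).
Setting ζ = 0.4913: √(4K_p) = 3.1/(2·0.4913) = 3.155, so K_p = 9.954/4 = 2.49.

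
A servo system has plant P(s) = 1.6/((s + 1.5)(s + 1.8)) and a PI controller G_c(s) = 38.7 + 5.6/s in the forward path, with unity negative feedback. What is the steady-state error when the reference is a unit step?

The open loop G_c(s)P(s) has a pole at the origin (type 1), so the static position error constant is infinite and e_ss = 1/(1+∞) = 0.

0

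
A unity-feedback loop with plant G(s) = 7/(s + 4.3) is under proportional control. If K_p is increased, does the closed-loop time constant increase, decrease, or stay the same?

decrease

The closed-loop bandwidth 4.3+K_p·7 grows with K_p, so τ shrinks.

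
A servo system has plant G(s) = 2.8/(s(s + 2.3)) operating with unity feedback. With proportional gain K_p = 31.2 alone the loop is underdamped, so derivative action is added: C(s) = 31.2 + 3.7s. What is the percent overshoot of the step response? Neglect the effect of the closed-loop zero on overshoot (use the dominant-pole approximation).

5.55%

Forward path: (31.2 + 3.7s)·2.8/(s(s+2.3)). The closed-loop characteristic equation is s² + (2.3 + 2.8·3.7)s + 2.8·31.2 = 0.
That is s² + 12.66s + 87.36 = 0, so ω_n = 9.347 rad/s and ζ = 12.66/(2·9.347) = 0.6772.
%OS = 100·exp(−πζ/√(1−ζ²)) = 5.55%.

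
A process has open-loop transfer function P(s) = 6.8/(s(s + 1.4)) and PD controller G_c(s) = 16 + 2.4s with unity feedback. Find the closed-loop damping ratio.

Forward path: (16 + 2.4s)·6.8/(s(s+1.4)). The closed-loop characteristic equation is s² + (1.4 + 6.8·2.4)s + 6.8·16 = 0.
That is s² + 17.72s + 108.8 = 0, so ω_n = 10.43 rad/s and ζ = 17.72/(2·10.43) = 0.8494.

ζ = 0.849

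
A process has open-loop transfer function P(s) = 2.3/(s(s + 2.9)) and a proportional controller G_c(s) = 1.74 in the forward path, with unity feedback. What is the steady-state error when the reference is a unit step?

0

The open loop G_c(s)P(s) has a pole at the origin (type 1), so the static position error constant is infinite and e_ss = 1/(1+∞) = 0.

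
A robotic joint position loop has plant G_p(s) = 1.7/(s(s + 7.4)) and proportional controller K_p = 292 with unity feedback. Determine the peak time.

Closed-loop characteristic equation: s² + 7.4s + 496.4 = 0, so ω_n = 22.28 rad/s and ζ = 7.4/(2·22.28) = 0.1661.
Damped frequency ω_d = ω_n√(1−ζ²) = 21.97 rad/s, so peak time T_p = π/ω_d = 0.143 s.

T_p = 0.143 s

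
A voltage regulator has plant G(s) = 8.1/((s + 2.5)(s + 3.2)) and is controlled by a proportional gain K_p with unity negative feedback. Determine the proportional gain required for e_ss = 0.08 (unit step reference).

K_p = 11.4

Steady-state error for a unit step on this type-0 loop is 1/(1 + K_p·G(0)).
G(0) = 1.012. Require 1/(1 + K_p·1.012) = 0.08, so 1 + 1.012·K_p = 12.5.
K_p = (12.5 − 1)/1.012 = 11.4.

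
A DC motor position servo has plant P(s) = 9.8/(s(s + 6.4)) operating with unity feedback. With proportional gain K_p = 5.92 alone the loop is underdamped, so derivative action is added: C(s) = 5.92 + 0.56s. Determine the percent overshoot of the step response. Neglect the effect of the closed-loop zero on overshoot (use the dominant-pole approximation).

Forward path: (5.92 + 0.56s)·9.8/(s(s+6.4)). The closed-loop characteristic equation is s² + (6.4 + 9.8·0.56)s + 9.8·5.92 = 0.
That is s² + 11.89s + 58.02 = 0, so ω_n = 7.617 rad/s and ζ = 11.89/(2·7.617) = 0.7804.
%OS = 100·exp(−πζ/√(1−ζ²)) = 1.98%.

1.98%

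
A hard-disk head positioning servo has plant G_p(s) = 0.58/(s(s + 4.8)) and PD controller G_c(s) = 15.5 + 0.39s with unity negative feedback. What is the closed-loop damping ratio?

Forward path: (15.5 + 0.39s)·0.58/(s(s+4.8)). The closed-loop characteristic equation is s² + (4.8 + 0.58·0.39)s + 0.58·15.5 = 0.
That is s² + 5.026s + 8.99 = 0, so ω_n = 2.998 rad/s and ζ = 5.026/(2·2.998) = 0.8382.

ζ = 0.838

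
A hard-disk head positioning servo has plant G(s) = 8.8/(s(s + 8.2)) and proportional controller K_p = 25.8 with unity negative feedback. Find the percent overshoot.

From 1 + K_pG(s) = 0: s² + 8.2s + 227 = 0 ⇒ ω_n = 15.07, ζ = 0.2721.
%OS = 100·exp(−πζ/√(1−ζ²)) = 100·exp(−π·0.2721/√0.926) = 41.1%.

41.1%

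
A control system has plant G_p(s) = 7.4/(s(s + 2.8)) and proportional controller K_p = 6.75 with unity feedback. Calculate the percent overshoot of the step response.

The closed-loop denominator s² + 2.8s + 49.95 gives ω_n = √49.95 = 7.068 and ζ = 2.8/(2ω_n) = 0.1981.
%OS = 100·exp(−πζ/√(1−ζ²)) = 100·exp(−π·0.1981/√0.9608) = 53%.

53%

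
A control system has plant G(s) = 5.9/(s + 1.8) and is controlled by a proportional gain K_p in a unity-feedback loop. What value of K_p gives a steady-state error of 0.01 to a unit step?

K_p = 30.2

For a type-0 loop with proportional control, e_ss = 1/(1 + K_p·G(0)).
G(0) = 3.278. Require 1/(1 + K_p·3.278) = 0.01, so 1 + 3.278·K_p = 100.
K_p = (100 − 1)/3.278 = 30.2.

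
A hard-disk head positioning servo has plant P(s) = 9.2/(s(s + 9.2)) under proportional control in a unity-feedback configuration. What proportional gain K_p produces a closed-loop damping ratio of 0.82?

Closed-loop characteristic equation: s² + 9.2s + K_p·9.2 = 0.
So ω_n = √(9.2K_p) and 2ζω_n = 9.2, giving ζ = 9.2/(2√(9.2K_p)).
Setting ζ = 0.82: √(9.2K_p) = 9.2/(2·0.82) = 5.61, so K_p = 31.47/9.2 = 3.42.

K_p = 3.42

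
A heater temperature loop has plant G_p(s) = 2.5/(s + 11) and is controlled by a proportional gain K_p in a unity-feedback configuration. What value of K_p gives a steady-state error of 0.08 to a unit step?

The loop is type 0, so e_ss(step) = 1/(1 + K_pos) with K_pos = K_p·G_p(0).
G_p(0) = 0.2273. Require 1/(1 + K_p·0.2273) = 0.08, so 1 + 0.2273·K_p = 12.5.
K_p = (12.5 − 1)/0.2273 = 50.6.

K_p = 50.6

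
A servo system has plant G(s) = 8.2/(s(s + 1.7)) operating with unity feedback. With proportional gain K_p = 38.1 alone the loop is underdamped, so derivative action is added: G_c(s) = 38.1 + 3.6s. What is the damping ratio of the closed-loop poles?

ζ = 0.883

Forward path: (38.1 + 3.6s)·8.2/(s(s+1.7)). The closed-loop characteristic equation is s² + (1.7 + 8.2·3.6)s + 8.2·38.1 = 0.
That is s² + 31.22s + 312.4 = 0, so ω_n = 17.68 rad/s and ζ = 31.22/(2·17.68) = 0.8831.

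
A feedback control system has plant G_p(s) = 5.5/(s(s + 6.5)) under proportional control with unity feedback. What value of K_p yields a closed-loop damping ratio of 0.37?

Closed-loop characteristic equation: s² + 6.5s + K_p·5.5 = 0.
So ω_n = √(5.5K_p) and 2ζω_n = 6.5, giving ζ = 6.5/(2√(5.5K_p)).
Setting ζ = 0.37: √(5.5K_p) = 6.5/(2·0.37) = 8.784, so K_p = 77.15/5.5 = 14.

K_p = 14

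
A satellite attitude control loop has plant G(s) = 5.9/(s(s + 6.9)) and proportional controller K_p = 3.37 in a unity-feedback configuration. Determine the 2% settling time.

T_s ≈ 1.16 s

Closed-loop characteristic equation: s² + 6.9s + 19.88 = 0, so ω_n = 4.459 rad/s and ζ = 6.9/(2·4.459) = 0.7737.
2% settling time T_s ≈ 4/(ζω_n) = 4/3.45 = 1.16 s.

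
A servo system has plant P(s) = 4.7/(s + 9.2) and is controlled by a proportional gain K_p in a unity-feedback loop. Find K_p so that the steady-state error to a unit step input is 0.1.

K_p = 17.6

The loop is type 0, so e_ss(step) = 1/(1 + K_pos) with K_pos = K_p·P(0).
P(0) = 0.5109. Require 1/(1 + K_p·0.5109) = 0.1, so 1 + 0.5109·K_p = 10.
K_p = (10 − 1)/0.5109 = 17.6.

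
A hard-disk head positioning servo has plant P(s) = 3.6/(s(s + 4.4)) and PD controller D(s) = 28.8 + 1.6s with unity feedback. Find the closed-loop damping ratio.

ζ = 0.499

Forward path: (28.8 + 1.6s)·3.6/(s(s+4.4)). The closed-loop characteristic equation is s² + (4.4 + 3.6·1.6)s + 3.6·28.8 = 0.
That is s² + 10.16s + 103.7 = 0, so ω_n = 10.18 rad/s and ζ = 10.16/(2·10.18) = 0.4989.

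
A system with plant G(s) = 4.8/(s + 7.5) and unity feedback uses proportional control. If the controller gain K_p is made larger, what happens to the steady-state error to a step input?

The position error constant K_pos = K_p·G(0) grows with K_p, and e_ss = 1/(1+K_pos) falls.

decrease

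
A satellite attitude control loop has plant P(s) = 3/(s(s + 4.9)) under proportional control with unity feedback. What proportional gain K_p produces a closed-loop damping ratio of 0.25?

Closed-loop characteristic equation: s² + 4.9s + K_p·3 = 0.
So ω_n = √(3K_p) and 2ζω_n = 4.9, giving ζ = 4.9/(2√(3K_p)).
Setting ζ = 0.25: √(3K_p) = 4.9/(2·0.25) = 9.8, so K_p = 96.04/3 = 32.

K_p = 32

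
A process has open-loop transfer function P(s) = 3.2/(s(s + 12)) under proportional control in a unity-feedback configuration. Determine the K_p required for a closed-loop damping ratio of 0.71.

Closed-loop characteristic equation: s² + 12s + K_p·3.2 = 0.
So ω_n = √(3.2K_p) and 2ζω_n = 12, giving ζ = 12/(2√(3.2K_p)).
Setting ζ = 0.71: √(3.2K_p) = 12/(2·0.71) = 8.451, so K_p = 71.41/3.2 = 22.3.

K_p = 22.3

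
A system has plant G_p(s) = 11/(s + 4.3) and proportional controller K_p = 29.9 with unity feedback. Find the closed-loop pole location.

Closed-loop transfer function: T(s) = K_p·G_p(s)/(1 + K_p·G_p(s)) = 328.9/(s + 4.3 + 328.9) = 328.9/(s + 333.2).
The closed-loop pole is at s = −333.2.

s = -333.2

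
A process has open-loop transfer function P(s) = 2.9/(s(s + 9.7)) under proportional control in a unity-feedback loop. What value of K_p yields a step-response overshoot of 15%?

K_p = 30.4

From %OS = 100·exp(−πζ/√(1−ζ²)) = 15%, ζ = −ln(0.15)/√(π²+ln²(0.15)) = 0.5169.
Characteristic equation s² + 9.7s + 2.9K_p = 0 gives ζ = 9.7/(2√(2.9K_p)).
Setting ζ = 0.5169: √(2.9K_p) = 9.7/(2·0.5169) = 9.382, so K_p = 88.03/2.9 = 30.4.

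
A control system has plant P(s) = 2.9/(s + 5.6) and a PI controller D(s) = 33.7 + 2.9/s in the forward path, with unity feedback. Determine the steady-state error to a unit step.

0

The open loop D(s)P(s) has a pole at the origin (type 1), so the static position error constant is infinite and e_ss = 1/(1+∞) = 0.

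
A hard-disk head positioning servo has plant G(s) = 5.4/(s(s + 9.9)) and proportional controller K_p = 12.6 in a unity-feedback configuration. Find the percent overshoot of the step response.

From 1 + K_pG(s) = 0: s² + 9.9s + 68.04 = 0 ⇒ ω_n = 8.249, ζ = 0.6001.
%OS = 100·exp(−πζ/√(1−ζ²)) = 100·exp(−π·0.6001/√0.6399) = 9.47%.

9.47%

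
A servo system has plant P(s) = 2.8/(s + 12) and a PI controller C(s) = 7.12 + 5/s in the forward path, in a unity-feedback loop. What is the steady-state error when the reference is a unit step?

The open loop C(s)P(s) has a pole at the origin (type 1), so the static position error constant is infinite and e_ss = 1/(1+∞) = 0.

0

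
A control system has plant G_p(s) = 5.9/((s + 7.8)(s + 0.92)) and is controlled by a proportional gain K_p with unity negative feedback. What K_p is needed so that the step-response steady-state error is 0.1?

K_p = 10.9

The loop is type 0, so e_ss(step) = 1/(1 + K_pos) with K_pos = K_p·G_p(0).
G_p(0) = 0.8222. Require 1/(1 + K_p·0.8222) = 0.1, so 1 + 0.8222·K_p = 10.
K_p = (10 − 1)/0.8222 = 10.9.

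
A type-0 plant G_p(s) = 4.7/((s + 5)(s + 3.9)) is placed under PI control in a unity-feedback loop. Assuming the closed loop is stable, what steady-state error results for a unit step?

0

The PI controller's integrator makes the forward path type 1, so e_ss to a step is zero.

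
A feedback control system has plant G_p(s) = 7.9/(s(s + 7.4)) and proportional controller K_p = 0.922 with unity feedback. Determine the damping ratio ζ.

1 + K_p·G_p(s) = 0 gives s² + 7.4s + 7.284 = 0.
So ω_n² = 7.284 ⇒ ω_n = 2.699 rad/s, and ζ = 7.4/(2ω_n) = 1.37.

ζ = 1.37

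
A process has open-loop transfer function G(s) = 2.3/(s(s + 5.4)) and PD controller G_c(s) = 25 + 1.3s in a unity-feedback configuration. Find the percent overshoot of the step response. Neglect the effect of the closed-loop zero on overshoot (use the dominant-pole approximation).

12.4%

Forward path: (25 + 1.3s)·2.3/(s(s+5.4)). The closed-loop characteristic equation is s² + (5.4 + 2.3·1.3)s + 2.3·25 = 0.
That is s² + 8.39s + 57.5 = 0, so ω_n = 7.583 rad/s and ζ = 8.39/(2·7.583) = 0.5532.
%OS = 100·exp(−πζ/√(1−ζ²)) = 12.4%.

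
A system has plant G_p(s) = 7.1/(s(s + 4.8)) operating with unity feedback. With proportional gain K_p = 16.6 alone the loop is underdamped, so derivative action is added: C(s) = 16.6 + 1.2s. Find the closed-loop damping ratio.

Forward path: (16.6 + 1.2s)·7.1/(s(s+4.8)). The closed-loop characteristic equation is s² + (4.8 + 7.1·1.2)s + 7.1·16.6 = 0.
That is s² + 13.32s + 117.9 = 0, so ω_n = 10.86 rad/s and ζ = 13.32/(2·10.86) = 0.6135.

ζ = 0.613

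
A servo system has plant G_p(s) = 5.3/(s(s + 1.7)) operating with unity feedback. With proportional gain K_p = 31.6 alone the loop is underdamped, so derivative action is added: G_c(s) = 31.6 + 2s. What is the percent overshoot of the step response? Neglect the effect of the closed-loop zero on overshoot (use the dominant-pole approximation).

Forward path: (31.6 + 2s)·5.3/(s(s+1.7)). The closed-loop characteristic equation is s² + (1.7 + 5.3·2)s + 5.3·31.6 = 0.
That is s² + 12.3s + 167.5 = 0, so ω_n = 12.94 rad/s and ζ = 12.3/(2·12.94) = 0.4752.
%OS = 100·exp(−πζ/√(1−ζ²)) = 18.3%.

18.3%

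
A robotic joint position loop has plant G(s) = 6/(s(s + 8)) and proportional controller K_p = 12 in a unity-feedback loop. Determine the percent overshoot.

From 1 + K_pG(s) = 0: s² + 8s + 72 = 0 ⇒ ω_n = 8.485, ζ = 0.4714.
%OS = 100·exp(−πζ/√(1−ζ²)) = 100·exp(−π·0.4714/√0.7778) = 18.7%.

18.7%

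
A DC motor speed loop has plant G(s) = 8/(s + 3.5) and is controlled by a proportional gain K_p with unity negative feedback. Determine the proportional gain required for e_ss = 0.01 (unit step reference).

Steady-state error for a unit step on this type-0 loop is 1/(1 + K_p·G(0)).
G(0) = 2.286. Require 1/(1 + K_p·2.286) = 0.01, so 1 + 2.286·K_p = 100.
K_p = (100 − 1)/2.286 = 43.3.

K_p = 43.3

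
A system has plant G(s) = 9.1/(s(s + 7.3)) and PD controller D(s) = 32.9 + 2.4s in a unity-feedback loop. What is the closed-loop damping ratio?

Forward path: (32.9 + 2.4s)·9.1/(s(s+7.3)). The closed-loop characteristic equation is s² + (7.3 + 9.1·2.4)s + 9.1·32.9 = 0.
That is s² + 29.14s + 299.4 = 0, so ω_n = 17.3 rad/s and ζ = 29.14/(2·17.3) = 0.8421.

ζ = 0.842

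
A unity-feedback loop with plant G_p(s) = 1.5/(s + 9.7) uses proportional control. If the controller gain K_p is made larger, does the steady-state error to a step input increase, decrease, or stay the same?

decrease

The position error constant K_pos = K_p·G_p(0) grows with K_p, and e_ss = 1/(1+K_pos) falls.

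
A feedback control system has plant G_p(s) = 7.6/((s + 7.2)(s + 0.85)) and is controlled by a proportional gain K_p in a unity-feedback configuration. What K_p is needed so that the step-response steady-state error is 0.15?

The loop is type 0, so e_ss(step) = 1/(1 + K_pos) with K_pos = K_p·G_p(0).
G_p(0) = 1.242. Require 1/(1 + K_p·1.242) = 0.15, so 1 + 1.242·K_p = 6.667.
K_p = (6.667 − 1)/1.242 = 4.56.

K_p = 4.56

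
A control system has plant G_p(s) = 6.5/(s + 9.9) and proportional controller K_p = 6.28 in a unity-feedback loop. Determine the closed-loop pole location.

Closed-loop transfer function: T(s) = K_p·G_p(s)/(1 + K_p·G_p(s)) = 40.82/(s + 9.9 + 40.82) = 40.82/(s + 50.72).
The closed-loop pole is at s = −50.72.

s = -50.72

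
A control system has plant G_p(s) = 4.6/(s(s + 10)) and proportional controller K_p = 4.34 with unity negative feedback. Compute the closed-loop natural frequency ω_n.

ω_n = 4.47 rad/s

The closed-loop denominator is s(s+10) + 4.34·4.6 = s² + 10s + 19.96.
So ω_n² = 19.96 ⇒ ω_n = 4.468 rad/s, and ζ = 10/(2ω_n) = 1.12.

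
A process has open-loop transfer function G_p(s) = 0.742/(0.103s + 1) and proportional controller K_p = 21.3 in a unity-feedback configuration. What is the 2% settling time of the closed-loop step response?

T_s ≈ 0.0245 s

Closed loop: T(s) = K_p·G_p/(1+K_p·G_p) = 15.8/(0.103s + 1 + 15.8), with pole at s = −(1 + 15.8)/0.103 = −163.2.
τ = 1/163.2 = 0.006129 s, so 2% settling time ≈ 4τ = 0.0245 s.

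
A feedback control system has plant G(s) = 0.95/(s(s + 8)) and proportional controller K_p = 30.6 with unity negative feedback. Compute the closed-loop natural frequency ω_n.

ω_n = 5.39 rad/s

The closed-loop denominator is s(s+8) + 30.6·0.95 = s² + 8s + 29.07.
So ω_n² = 29.07 ⇒ ω_n = 5.392 rad/s, and ζ = 8/(2ω_n) = 0.742.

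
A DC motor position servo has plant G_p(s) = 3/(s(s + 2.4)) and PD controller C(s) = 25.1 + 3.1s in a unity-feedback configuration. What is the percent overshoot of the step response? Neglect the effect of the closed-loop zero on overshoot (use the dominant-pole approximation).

Forward path: (25.1 + 3.1s)·3/(s(s+2.4)). The closed-loop characteristic equation is s² + (2.4 + 3·3.1)s + 3·25.1 = 0.
That is s² + 11.7s + 75.3 = 0, so ω_n = 8.678 rad/s and ζ = 11.7/(2·8.678) = 0.6742.
%OS = 100·exp(−πζ/√(1−ζ²)) = 5.68%.

5.68%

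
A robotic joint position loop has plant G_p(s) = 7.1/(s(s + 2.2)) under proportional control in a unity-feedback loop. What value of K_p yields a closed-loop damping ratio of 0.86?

K_p = 0.23

Closed-loop characteristic equation: s² + 2.2s + K_p·7.1 = 0.
So ω_n = √(7.1K_p) and 2ζω_n = 2.2, giving ζ = 2.2/(2√(7.1K_p)).
Setting ζ = 0.86: √(7.1K_p) = 2.2/(2·0.86) = 1.279, so K_p = 1.636/7.1 = 0.23.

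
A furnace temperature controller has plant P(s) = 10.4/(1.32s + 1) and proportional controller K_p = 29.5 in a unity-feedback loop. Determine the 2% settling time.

Closed loop: T(s) = K_p·P/(1+K_p·P) = 306.8/(1.32s + 1 + 306.8), with pole at s = −(1 + 306.8)/1.32 = −233.2.
τ = 1/233.2 = 0.004288 s, so 2% settling time ≈ 4τ = 0.0172 s.

T_s ≈ 0.0172 s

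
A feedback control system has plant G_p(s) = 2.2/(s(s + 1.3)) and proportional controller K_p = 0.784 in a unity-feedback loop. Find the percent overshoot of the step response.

Closed-loop characteristic equation: s² + 1.3s + 1.725 = 0, so ω_n = 1.313 rad/s and ζ = 1.3/(2·1.313) = 0.4949.
%OS = 100·exp(−πζ/√(1−ζ²)) = 100·exp(−π·0.4949/√0.755) = 16.7%.

16.7%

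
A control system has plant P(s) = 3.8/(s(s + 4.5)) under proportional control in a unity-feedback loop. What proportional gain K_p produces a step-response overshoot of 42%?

K_p = 18.8

From %OS = 100·exp(−πζ/√(1−ζ²)) = 42%, ζ = −ln(0.42)/√(π²+ln²(0.42)) = 0.2662.
Characteristic equation s² + 4.5s + 3.8K_p = 0 gives ζ = 4.5/(2√(3.8K_p)).
Setting ζ = 0.2662: √(3.8K_p) = 4.5/(2·0.2662) = 8.453, so K_p = 71.46/3.8 = 18.8.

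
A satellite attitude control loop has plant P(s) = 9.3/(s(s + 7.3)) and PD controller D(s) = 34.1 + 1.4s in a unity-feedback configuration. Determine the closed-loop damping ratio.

ζ = 0.571

Forward path: (34.1 + 1.4s)·9.3/(s(s+7.3)). The closed-loop characteristic equation is s² + (7.3 + 9.3·1.4)s + 9.3·34.1 = 0.
That is s² + 20.32s + 317.1 = 0, so ω_n = 17.81 rad/s and ζ = 20.32/(2·17.81) = 0.5705.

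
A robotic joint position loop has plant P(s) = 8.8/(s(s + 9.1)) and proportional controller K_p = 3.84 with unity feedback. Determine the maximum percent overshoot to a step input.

1.92%

From 1 + K_pP(s) = 0: s² + 9.1s + 33.79 = 0 ⇒ ω_n = 5.813, ζ = 0.7827.
%OS = 100·exp(−πζ/√(1−ζ²)) = 100·exp(−π·0.7827/√0.3874) = 1.92%.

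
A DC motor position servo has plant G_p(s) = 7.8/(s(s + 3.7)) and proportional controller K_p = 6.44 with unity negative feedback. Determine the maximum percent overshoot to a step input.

42.8%

The closed-loop denominator s² + 3.7s + 50.23 gives ω_n = √50.23 = 7.087 and ζ = 3.7/(2ω_n) = 0.261.
%OS = 100·exp(−πζ/√(1−ζ²)) = 100·exp(−π·0.261/√0.9319) = 42.8%.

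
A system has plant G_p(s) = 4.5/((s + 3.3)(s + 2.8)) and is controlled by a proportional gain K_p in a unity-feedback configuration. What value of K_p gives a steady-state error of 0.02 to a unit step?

K_p = 101

For a type-0 loop with proportional control, e_ss = 1/(1 + K_p·G_p(0)).
G_p(0) = 0.487. Require 1/(1 + K_p·0.487) = 0.02, so 1 + 0.487·K_p = 50.
K_p = (50 − 1)/0.487 = 101.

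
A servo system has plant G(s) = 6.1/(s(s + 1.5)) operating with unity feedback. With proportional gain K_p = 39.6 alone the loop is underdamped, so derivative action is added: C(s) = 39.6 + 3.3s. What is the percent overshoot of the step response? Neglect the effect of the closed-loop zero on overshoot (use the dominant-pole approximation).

4.77%

Forward path: (39.6 + 3.3s)·6.1/(s(s+1.5)). The closed-loop characteristic equation is s² + (1.5 + 6.1·3.3)s + 6.1·39.6 = 0.
That is s² + 21.63s + 241.6 = 0, so ω_n = 15.54 rad/s and ζ = 21.63/(2·15.54) = 0.6958.
%OS = 100·exp(−πζ/√(1−ζ²)) = 4.77%.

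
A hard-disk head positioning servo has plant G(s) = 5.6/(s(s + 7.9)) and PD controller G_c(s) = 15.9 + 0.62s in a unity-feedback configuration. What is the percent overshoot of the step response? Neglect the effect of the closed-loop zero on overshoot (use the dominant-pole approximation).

9.33%

Forward path: (15.9 + 0.62s)·5.6/(s(s+7.9)). The closed-loop characteristic equation is s² + (7.9 + 5.6·0.62)s + 5.6·15.9 = 0.
That is s² + 11.37s + 89.04 = 0, so ω_n = 9.436 rad/s and ζ = 11.37/(2·9.436) = 0.6026.
%OS = 100·exp(−πζ/√(1−ζ²)) = 9.33%.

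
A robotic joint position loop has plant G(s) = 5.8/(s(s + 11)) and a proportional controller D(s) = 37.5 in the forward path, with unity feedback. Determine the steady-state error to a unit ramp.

The loop has one pole at the origin (type 1). Velocity error constant K_v = lim_{s→0} s·D(s)G(s) = 37.5·5.8/11 = 19.77.
Steady-state error to a unit ramp: e_ss = 1/K_v = 0.0506.

0.0506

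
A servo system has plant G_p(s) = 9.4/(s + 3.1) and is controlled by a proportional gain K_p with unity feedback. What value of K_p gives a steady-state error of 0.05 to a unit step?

Steady-state error for a unit step on this type-0 loop is 1/(1 + K_p·G_p(0)).
G_p(0) = 3.032. Require 1/(1 + K_p·3.032) = 0.05, so 1 + 3.032·K_p = 20.
K_p = (20 − 1)/3.032 = 6.27.

K_p = 6.27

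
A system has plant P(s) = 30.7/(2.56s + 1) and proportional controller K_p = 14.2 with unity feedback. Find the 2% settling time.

T_s ≈ 0.0234 s

Closed loop: T(s) = K_p·P/(1+K_p·P) = 435.9/(2.56s + 1 + 435.9), with pole at s = −(1 + 435.9)/2.56 = −170.7.
τ = 1/170.7 = 0.005859 s, so 2% settling time ≈ 4τ = 0.0234 s.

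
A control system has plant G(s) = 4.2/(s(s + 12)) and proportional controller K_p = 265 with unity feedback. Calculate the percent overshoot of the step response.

56.3%

From 1 + K_pG(s) = 0: s² + 12s + 1113 = 0 ⇒ ω_n = 33.36, ζ = 0.1798.
%OS = 100·exp(−πζ/√(1−ζ²)) = 100·exp(−π·0.1798/√0.9677) = 56.3%.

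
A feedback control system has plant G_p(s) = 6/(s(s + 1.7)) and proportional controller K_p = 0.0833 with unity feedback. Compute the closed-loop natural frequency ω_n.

ω_n = 0.707 rad/s

With unity feedback the closed-loop characteristic equation is s² + 1.7s + 0.0833·6 = s² + 1.7s + 0.4998 = 0.
So ω_n² = 0.4998 ⇒ ω_n = 0.707 rad/s, and ζ = 1.7/(2ω_n) = 1.2.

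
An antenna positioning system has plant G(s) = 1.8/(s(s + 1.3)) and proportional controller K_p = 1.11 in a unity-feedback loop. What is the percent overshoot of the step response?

The closed-loop denominator s² + 1.3s + 1.998 gives ω_n = √1.998 = 1.414 and ζ = 1.3/(2ω_n) = 0.4598.
%OS = 100·exp(−πζ/√(1−ζ²)) = 100·exp(−π·0.4598/√0.7885) = 19.7%.

19.7%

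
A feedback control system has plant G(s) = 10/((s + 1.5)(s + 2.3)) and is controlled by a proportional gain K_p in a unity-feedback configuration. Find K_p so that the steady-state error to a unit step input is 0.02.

K_p = 16.9

For a type-0 loop with proportional control, e_ss = 1/(1 + K_p·G(0)).
G(0) = 2.899. Require 1/(1 + K_p·2.899) = 0.02, so 1 + 2.899·K_p = 50.
K_p = (50 − 1)/2.899 = 16.9.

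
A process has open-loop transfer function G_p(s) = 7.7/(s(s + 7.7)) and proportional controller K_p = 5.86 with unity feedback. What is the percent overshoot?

11.1%

The closed-loop denominator s² + 7.7s + 45.12 gives ω_n = √45.12 = 6.717 and ζ = 7.7/(2ω_n) = 0.5731.
%OS = 100·exp(−πζ/√(1−ζ²)) = 100·exp(−π·0.5731/√0.6715) = 11.1%.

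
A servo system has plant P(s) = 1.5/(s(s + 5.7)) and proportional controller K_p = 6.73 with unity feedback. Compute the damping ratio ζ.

The closed-loop denominator is s(s+5.7) + 6.73·1.5 = s² + 5.7s + 10.1.
So ω_n² = 10.1 ⇒ ω_n = 3.177 rad/s, and ζ = 5.7/(2ω_n) = 0.897.

ζ = 0.897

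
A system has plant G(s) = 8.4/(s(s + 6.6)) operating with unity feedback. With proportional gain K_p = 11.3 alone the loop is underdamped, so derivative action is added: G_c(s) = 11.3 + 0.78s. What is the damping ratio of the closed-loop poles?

Forward path: (11.3 + 0.78s)·8.4/(s(s+6.6)). The closed-loop characteristic equation is s² + (6.6 + 8.4·0.78)s + 8.4·11.3 = 0.
That is s² + 13.15s + 94.92 = 0, so ω_n = 9.743 rad/s and ζ = 13.15/(2·9.743) = 0.675.

ζ = 0.675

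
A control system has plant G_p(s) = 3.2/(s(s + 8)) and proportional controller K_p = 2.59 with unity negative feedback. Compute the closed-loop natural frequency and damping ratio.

ω_n = 2.88 rad/s, ζ = 1.39

With unity feedback the closed-loop characteristic equation is s² + 8s + 2.59·3.2 = s² + 8s + 8.288 = 0.
So ω_n² = 8.288 ⇒ ω_n = 2.879 rad/s, and ζ = 8/(2ω_n) = 1.39.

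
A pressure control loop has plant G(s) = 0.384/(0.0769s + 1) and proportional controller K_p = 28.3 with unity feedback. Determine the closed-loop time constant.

Closed loop: T(s) = K_p·G/(1+K_p·G) = 10.87/(0.0769s + 1 + 10.87), with pole at s = −(1 + 10.87)/0.0769 = −154.3.
Closed-loop time constant τ = 1/154.3 = 0.00648 s.

τ = 0.00648 s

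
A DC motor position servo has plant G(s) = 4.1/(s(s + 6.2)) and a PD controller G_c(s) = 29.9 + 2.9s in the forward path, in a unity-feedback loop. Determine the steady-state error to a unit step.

The open loop G_c(s)G(s) has a pole at the origin (type 1), so the static position error constant is infinite and e_ss = 1/(1+∞) = 0.

0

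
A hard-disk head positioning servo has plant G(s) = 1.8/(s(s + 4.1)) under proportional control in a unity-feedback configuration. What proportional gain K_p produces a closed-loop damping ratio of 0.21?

Closed-loop characteristic equation: s² + 4.1s + K_p·1.8 = 0.
So ω_n = √(1.8K_p) and 2ζω_n = 4.1, giving ζ = 4.1/(2√(1.8K_p)).
Setting ζ = 0.21: √(1.8K_p) = 4.1/(2·0.21) = 9.762, so K_p = 95.29/1.8 = 52.9.

K_p = 52.9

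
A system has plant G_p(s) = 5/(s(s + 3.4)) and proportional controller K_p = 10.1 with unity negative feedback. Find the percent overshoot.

The closed-loop denominator s² + 3.4s + 50.5 gives ω_n = √50.5 = 7.106 and ζ = 3.4/(2ω_n) = 0.2392.
%OS = 100·exp(−πζ/√(1−ζ²)) = 100·exp(−π·0.2392/√0.9428) = 46.1%.

46.1%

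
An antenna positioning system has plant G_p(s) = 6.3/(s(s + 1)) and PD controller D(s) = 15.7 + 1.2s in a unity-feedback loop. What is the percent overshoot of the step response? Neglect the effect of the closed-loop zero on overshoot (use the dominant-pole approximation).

22.4%

Forward path: (15.7 + 1.2s)·6.3/(s(s+1)). The closed-loop characteristic equation is s² + (1 + 6.3·1.2)s + 6.3·15.7 = 0.
That is s² + 8.56s + 98.91 = 0, so ω_n = 9.945 rad/s and ζ = 8.56/(2·9.945) = 0.4304.
%OS = 100·exp(−πζ/√(1−ζ²)) = 22.4%.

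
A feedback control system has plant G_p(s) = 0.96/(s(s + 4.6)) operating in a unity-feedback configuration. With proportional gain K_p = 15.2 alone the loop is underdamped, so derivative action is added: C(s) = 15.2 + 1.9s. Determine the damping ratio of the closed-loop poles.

Forward path: (15.2 + 1.9s)·0.96/(s(s+4.6)). The closed-loop characteristic equation is s² + (4.6 + 0.96·1.9)s + 0.96·15.2 = 0.
That is s² + 6.424s + 14.59 = 0, so ω_n = 3.82 rad/s and ζ = 6.424/(2·3.82) = 0.8408.

ζ = 0.841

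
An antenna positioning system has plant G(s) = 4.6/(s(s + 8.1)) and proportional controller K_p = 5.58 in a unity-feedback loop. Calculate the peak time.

T_p = 1.03 s

From 1 + K_pG(s) = 0: s² + 8.1s + 25.67 = 0 ⇒ ω_n = 5.066, ζ = 0.7994.
Damped frequency ω_d = ω_n√(1−ζ²) = 3.044 rad/s, so peak time T_p = π/ω_d = 1.03 s.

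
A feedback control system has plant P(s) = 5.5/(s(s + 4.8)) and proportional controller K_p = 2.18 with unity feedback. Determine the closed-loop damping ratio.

1 + K_p·P(s) = 0 gives s² + 4.8s + 11.99 = 0.
So ω_n² = 11.99 ⇒ ω_n = 3.463 rad/s, and ζ = 4.8/(2ω_n) = 0.693.

ζ = 0.693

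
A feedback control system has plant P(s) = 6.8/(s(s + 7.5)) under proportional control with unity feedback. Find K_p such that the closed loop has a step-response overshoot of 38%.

K_p = 23.9

From %OS = 100·exp(−πζ/√(1−ζ²)) = 38%, ζ = −ln(0.38)/√(π²+ln²(0.38)) = 0.2943.
Characteristic equation s² + 7.5s + 6.8K_p = 0 gives ζ = 7.5/(2√(6.8K_p)).
Setting ζ = 0.2943: √(6.8K_p) = 7.5/(2·0.2943) = 12.74, so K_p = 162.3/6.8 = 23.9.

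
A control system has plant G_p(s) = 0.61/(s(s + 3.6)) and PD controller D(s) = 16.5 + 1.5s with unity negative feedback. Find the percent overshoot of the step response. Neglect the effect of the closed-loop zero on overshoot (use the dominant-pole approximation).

Forward path: (16.5 + 1.5s)·0.61/(s(s+3.6)). The closed-loop characteristic equation is s² + (3.6 + 0.61·1.5)s + 0.61·16.5 = 0.
That is s² + 4.515s + 10.06 = 0, so ω_n = 3.173 rad/s and ζ = 4.515/(2·3.173) = 0.7116.
%OS = 100·exp(−πζ/√(1−ζ²)) = 4.15%.

4.15%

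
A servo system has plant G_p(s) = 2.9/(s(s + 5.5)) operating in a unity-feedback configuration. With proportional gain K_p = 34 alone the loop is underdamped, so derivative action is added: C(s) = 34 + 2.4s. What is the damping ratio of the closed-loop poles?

ζ = 0.627

Forward path: (34 + 2.4s)·2.9/(s(s+5.5)). The closed-loop characteristic equation is s² + (5.5 + 2.9·2.4)s + 2.9·34 = 0.
That is s² + 12.46s + 98.6 = 0, so ω_n = 9.93 rad/s and ζ = 12.46/(2·9.93) = 0.6274.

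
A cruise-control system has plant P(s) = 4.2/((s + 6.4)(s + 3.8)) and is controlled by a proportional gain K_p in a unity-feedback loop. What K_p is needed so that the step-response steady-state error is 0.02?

Steady-state error for a unit step on this type-0 loop is 1/(1 + K_p·P(0)).
P(0) = 0.1727. Require 1/(1 + K_p·0.1727) = 0.02, so 1 + 0.1727·K_p = 50.
K_p = (50 − 1)/0.1727 = 284.

K_p = 284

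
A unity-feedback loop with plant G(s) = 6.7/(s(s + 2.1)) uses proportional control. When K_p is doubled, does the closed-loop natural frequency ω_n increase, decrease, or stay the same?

ω_n = √(6.7·K_p), which grows with K_p.

increase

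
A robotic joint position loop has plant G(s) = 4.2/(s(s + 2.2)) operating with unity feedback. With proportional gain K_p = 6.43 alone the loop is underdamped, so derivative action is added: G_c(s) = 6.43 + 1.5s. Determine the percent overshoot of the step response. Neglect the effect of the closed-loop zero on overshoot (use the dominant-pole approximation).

1.15%

Forward path: (6.43 + 1.5s)·4.2/(s(s+2.2)). The closed-loop characteristic equation is s² + (2.2 + 4.2·1.5)s + 4.2·6.43 = 0.
That is s² + 8.5s + 27.01 = 0, so ω_n = 5.197 rad/s and ζ = 8.5/(2·5.197) = 0.8178.
%OS = 100·exp(−πζ/√(1−ζ²)) = 1.15%.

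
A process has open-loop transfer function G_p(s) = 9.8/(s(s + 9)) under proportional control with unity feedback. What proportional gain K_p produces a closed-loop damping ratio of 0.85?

Closed-loop characteristic equation: s² + 9s + K_p·9.8 = 0.
So ω_n = √(9.8K_p) and 2ζω_n = 9, giving ζ = 9/(2√(9.8K_p)).
Setting ζ = 0.85: √(9.8K_p) = 9/(2·0.85) = 5.294, so K_p = 28.03/9.8 = 2.86.

K_p = 2.86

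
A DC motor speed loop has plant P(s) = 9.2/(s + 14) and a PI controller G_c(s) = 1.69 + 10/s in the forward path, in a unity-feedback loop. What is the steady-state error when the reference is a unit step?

The open loop G_c(s)P(s) has a pole at the origin (type 1), so the static position error constant is infinite and e_ss = 1/(1+∞) = 0.

0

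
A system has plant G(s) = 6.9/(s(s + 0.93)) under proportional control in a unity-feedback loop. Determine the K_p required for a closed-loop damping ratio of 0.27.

Closed-loop characteristic equation: s² + 0.93s + K_p·6.9 = 0.
So ω_n = √(6.9K_p) and 2ζω_n = 0.93, giving ζ = 0.93/(2√(6.9K_p)).
Setting ζ = 0.27: √(6.9K_p) = 0.93/(2·0.27) = 1.722, so K_p = 2.966/6.9 = 0.43.

K_p = 0.43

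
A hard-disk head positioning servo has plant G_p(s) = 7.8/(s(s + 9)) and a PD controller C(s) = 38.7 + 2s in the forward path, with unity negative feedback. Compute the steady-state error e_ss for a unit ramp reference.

0.0298

The loop has one pole at the origin (type 1). Velocity error constant K_v = lim_{s→0} s·C(s)G_p(s) = 38.7·7.8/9 = 33.54.
Steady-state error to a unit ramp: e_ss = 1/K_v = 0.0298.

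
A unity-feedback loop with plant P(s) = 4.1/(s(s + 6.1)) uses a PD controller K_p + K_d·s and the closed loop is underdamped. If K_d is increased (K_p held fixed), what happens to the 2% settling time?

Characteristic equation s² + (6.1 + 4.1K_d)s + 4.1K_p = 0: raising K_d increases ζω_n = (6.1+4.1K_d)/2 while the loop stays underdamped, so T_s ≈ 4/(ζω_n) decreases.

decrease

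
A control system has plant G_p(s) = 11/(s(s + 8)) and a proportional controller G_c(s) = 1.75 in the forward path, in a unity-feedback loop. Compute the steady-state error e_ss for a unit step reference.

0

The open loop G_c(s)G_p(s) has a pole at the origin (type 1), so the static position error constant is infinite and e_ss = 1/(1+∞) = 0.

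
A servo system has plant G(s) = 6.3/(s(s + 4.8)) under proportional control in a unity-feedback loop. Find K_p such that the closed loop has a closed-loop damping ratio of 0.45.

K_p = 4.51

Closed-loop characteristic equation: s² + 4.8s + K_p·6.3 = 0.
So ω_n = √(6.3K_p) and 2ζω_n = 4.8, giving ζ = 4.8/(2√(6.3K_p)).
Setting ζ = 0.45: √(6.3K_p) = 4.8/(2·0.45) = 5.333, so K_p = 28.44/6.3 = 4.51.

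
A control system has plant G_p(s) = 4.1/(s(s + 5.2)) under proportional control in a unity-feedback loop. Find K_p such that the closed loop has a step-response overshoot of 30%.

K_p = 12.9

From %OS = 100·exp(−πζ/√(1−ζ²)) = 30%, ζ = −ln(0.3)/√(π²+ln²(0.3)) = 0.3579.
Characteristic equation s² + 5.2s + 4.1K_p = 0 gives ζ = 5.2/(2√(4.1K_p)).
Setting ζ = 0.3579: √(4.1K_p) = 5.2/(2·0.3579) = 7.265, so K_p = 52.79/4.1 = 12.9.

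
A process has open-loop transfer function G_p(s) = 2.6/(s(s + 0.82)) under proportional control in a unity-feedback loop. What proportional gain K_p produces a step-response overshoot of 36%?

From %OS = 100·exp(−πζ/√(1−ζ²)) = 36%, ζ = −ln(0.36)/√(π²+ln²(0.36)) = 0.3093.
Characteristic equation s² + 0.82s + 2.6K_p = 0 gives ζ = 0.82/(2√(2.6K_p)).
Setting ζ = 0.3093: √(2.6K_p) = 0.82/(2·0.3093) = 1.326, so K_p = 1.758/2.6 = 0.676.

K_p = 0.676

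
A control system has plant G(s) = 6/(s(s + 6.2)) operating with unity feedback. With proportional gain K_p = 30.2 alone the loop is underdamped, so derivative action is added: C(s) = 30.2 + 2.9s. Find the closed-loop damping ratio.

Forward path: (30.2 + 2.9s)·6/(s(s+6.2)). The closed-loop characteristic equation is s² + (6.2 + 6·2.9)s + 6·30.2 = 0.
That is s² + 23.6s + 181.2 = 0, so ω_n = 13.46 rad/s and ζ = 23.6/(2·13.46) = 0.8766.

ζ = 0.877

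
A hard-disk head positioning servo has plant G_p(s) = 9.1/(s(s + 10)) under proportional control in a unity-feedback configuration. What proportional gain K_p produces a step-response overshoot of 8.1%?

From %OS = 100·exp(−πζ/√(1−ζ²)) = 8.1%, ζ = −ln(0.081)/√(π²+ln²(0.081)) = 0.6247.
Characteristic equation s² + 10s + 9.1K_p = 0 gives ζ = 10/(2√(9.1K_p)).
Setting ζ = 0.6247: √(9.1K_p) = 10/(2·0.6247) = 8.004, so K_p = 64.06/9.1 = 7.04.

K_p = 7.04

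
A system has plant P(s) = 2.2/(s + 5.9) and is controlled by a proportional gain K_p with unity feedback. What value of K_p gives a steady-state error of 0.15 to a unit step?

K_p = 15.2

The loop is type 0, so e_ss(step) = 1/(1 + K_pos) with K_pos = K_p·P(0).
P(0) = 0.3729. Require 1/(1 + K_p·0.3729) = 0.15, so 1 + 0.3729·K_p = 6.667.
K_p = (6.667 − 1)/0.3729 = 15.2.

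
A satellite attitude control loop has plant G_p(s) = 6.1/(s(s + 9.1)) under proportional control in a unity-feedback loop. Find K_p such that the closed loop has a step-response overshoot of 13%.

K_p = 11.4

From %OS = 100·exp(−πζ/√(1−ζ²)) = 13%, ζ = −ln(0.13)/√(π²+ln²(0.13)) = 0.5446.
Characteristic equation s² + 9.1s + 6.1K_p = 0 gives ζ = 9.1/(2√(6.1K_p)).
Setting ζ = 0.5446: √(6.1K_p) = 9.1/(2·0.5446) = 8.354, so K_p = 69.79/6.1 = 11.4.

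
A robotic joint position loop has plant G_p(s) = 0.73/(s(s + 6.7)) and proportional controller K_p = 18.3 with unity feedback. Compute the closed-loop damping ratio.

With unity feedback the closed-loop characteristic equation is s² + 6.7s + 18.3·0.73 = s² + 6.7s + 13.36 = 0.
So ω_n² = 13.36 ⇒ ω_n = 3.655 rad/s, and ζ = 6.7/(2ω_n) = 0.917.

ζ = 0.917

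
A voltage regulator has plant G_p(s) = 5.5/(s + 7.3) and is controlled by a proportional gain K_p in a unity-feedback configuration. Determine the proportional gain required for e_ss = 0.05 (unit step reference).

For a type-0 loop with proportional control, e_ss = 1/(1 + K_p·G_p(0)).
G_p(0) = 0.7534. Require 1/(1 + K_p·0.7534) = 0.05, so 1 + 0.7534·K_p = 20.
K_p = (20 − 1)/0.7534 = 25.2.

K_p = 25.2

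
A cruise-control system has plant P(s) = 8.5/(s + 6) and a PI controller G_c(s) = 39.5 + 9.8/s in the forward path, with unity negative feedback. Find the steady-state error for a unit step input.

0

The open loop G_c(s)P(s) has a pole at the origin (type 1), so the static position error constant is infinite and e_ss = 1/(1+∞) = 0.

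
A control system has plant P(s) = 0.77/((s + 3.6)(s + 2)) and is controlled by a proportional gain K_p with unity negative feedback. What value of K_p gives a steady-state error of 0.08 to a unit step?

K_p = 108

Steady-state error for a unit step on this type-0 loop is 1/(1 + K_p·P(0)).
P(0) = 0.1069. Require 1/(1 + K_p·0.1069) = 0.08, so 1 + 0.1069·K_p = 12.5.
K_p = (12.5 − 1)/0.1069 = 108.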